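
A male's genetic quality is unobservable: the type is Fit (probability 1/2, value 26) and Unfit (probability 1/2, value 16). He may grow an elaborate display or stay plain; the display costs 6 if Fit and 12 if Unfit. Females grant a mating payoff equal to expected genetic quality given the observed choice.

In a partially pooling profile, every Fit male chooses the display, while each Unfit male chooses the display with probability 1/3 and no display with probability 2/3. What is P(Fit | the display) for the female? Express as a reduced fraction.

3/4

P(the display) = (1/2)·1 + (1/2)·(1/3) = 2/3.
By Bayes' rule, P(Fit | the display) = (1/2) / (2/3) = 3/4.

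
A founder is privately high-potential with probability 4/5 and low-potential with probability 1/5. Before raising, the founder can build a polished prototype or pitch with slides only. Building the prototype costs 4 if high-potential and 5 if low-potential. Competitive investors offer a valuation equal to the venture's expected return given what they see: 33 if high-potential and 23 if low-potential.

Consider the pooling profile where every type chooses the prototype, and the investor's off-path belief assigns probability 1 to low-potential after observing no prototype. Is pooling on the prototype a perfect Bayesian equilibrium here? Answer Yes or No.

Yes

On path, the investor holds the prior and pays 4/5·33 + 1/5·23 = 31. Off path (no prototype), believing low-potential, it pays 23.
high-potential: the prototype nets 31 − 4 = 27; no prototype nets 23. high-potential stays.
low-potential: the prototype nets 31 − 5 = 26; no prototype nets 23. low-potential stays.
No type deviates, so pooling is sustained.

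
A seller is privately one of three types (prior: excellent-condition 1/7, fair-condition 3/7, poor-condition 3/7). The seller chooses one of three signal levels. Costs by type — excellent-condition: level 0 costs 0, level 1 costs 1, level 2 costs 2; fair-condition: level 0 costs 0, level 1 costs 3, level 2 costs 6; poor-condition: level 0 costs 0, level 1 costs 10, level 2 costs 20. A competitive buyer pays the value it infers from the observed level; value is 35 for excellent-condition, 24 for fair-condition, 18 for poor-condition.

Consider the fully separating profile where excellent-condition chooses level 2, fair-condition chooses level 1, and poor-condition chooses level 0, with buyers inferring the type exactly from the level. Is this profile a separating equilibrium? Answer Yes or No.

Separating prices: level 2 → 35, level 1 → 24, level 0 → 18.
excellent-condition (assigned level 2): level 0: 18 − 0 = 18; level 1: 24 − 1 = 23; level 2: 35 − 2 = 33. excellent-condition stays.
fair-condition (assigned level 1): level 0: 18 − 0 = 18; level 1: 24 − 3 = 21; level 2: 35 − 6 = 29. fair-condition prefers level 2.
poor-condition (assigned level 0): level 0: 18 − 0 = 18; level 1: 24 − 10 = 14; level 2: 35 − 20 = 15. poor-condition stays.
At least one type deviates; the separating profile fails.

No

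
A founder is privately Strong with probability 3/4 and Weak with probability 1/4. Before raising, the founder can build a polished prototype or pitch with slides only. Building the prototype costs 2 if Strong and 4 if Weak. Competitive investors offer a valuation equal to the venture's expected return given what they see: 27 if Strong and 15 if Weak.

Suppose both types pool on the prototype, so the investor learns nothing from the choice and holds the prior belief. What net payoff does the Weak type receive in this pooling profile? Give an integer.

Pooled valuation = 3/4·27 + 1/4·15 = 24.
Weak pays cost 4 for the prototype, so net payoff = 24 − 4 = 20.

20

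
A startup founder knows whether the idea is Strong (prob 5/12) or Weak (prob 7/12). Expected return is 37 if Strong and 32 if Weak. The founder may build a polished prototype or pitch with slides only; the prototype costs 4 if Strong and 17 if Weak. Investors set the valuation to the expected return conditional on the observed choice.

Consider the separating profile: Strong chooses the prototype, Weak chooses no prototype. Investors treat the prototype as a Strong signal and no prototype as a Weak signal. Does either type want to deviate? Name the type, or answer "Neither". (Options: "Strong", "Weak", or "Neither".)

The prototype pays 37; no prototype pays 32.
Strong: assigned the prototype, nets 37 − 4 = 33; deviating to no prototype nets 32.
Weak: assigned no prototype, nets 32; deviating to the prototype nets 37 − 17 = 20.
Both types strictly prefer their assigned action; no profitable deviation.

Neither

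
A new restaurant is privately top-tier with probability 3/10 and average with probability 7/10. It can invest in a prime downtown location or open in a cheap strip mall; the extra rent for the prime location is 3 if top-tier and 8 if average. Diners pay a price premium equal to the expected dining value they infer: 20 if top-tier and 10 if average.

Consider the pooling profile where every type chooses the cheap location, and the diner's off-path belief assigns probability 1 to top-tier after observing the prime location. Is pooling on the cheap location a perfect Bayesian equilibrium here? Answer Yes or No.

On path, the diner holds the prior and pays 3/10·20 + 7/10·10 = 13. Off path (the prime location), believing top-tier, it pays 20.
top-tier: the cheap location nets 13; the prime location nets 20 − 3 = 17. top-tier would deviate.
average: the cheap location nets 13; the prime location nets 20 − 8 = 12. average stays.
A type deviates, so pooling fails.

No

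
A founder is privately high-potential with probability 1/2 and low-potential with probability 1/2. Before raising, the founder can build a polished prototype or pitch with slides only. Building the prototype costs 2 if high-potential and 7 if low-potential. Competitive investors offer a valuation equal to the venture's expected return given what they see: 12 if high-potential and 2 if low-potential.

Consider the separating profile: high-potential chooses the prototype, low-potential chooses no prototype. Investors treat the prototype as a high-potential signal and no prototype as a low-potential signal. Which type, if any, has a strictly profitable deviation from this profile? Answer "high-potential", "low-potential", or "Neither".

The prototype pays 12; no prototype pays 2.
high-potential: assigned the prototype, nets 12 − 2 = 10; deviating to no prototype nets 2.
low-potential: assigned no prototype, nets 2; deviating to the prototype nets 12 − 7 = 5.
The low-potential type gains 3 by deviating.

low-potential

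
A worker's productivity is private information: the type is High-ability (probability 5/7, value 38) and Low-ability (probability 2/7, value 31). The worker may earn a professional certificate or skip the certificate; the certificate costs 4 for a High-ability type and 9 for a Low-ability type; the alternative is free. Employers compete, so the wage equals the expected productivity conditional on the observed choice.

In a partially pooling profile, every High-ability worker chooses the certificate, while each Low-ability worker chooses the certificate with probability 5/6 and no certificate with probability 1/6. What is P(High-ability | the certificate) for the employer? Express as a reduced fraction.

3/4

P(the certificate) = (5/7)·1 + (2/7)·(5/6) = 20/21.
By Bayes' rule, P(High-ability | the certificate) = (5/7) / (20/21) = 3/4.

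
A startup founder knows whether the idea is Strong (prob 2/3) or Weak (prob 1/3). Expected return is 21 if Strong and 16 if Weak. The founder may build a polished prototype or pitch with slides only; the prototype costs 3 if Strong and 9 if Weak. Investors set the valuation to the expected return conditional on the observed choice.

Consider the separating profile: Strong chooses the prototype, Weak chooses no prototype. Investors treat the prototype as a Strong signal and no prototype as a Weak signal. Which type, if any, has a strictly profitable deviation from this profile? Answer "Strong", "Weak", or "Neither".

Neither

The prototype pays 21; no prototype pays 16.
Strong: assigned the prototype, nets 21 − 3 = 18; deviating to no prototype nets 16.
Weak: assigned no prototype, nets 16; deviating to the prototype nets 21 − 9 = 12.
Both types strictly prefer their assigned action; no profitable deviation.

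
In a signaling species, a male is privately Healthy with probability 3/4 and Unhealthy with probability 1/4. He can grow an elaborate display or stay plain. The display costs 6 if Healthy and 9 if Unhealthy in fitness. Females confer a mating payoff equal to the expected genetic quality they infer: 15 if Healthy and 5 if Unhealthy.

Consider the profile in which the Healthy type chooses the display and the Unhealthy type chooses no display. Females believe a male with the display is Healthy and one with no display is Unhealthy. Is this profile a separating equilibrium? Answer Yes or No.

Under these beliefs, the display earns mating payoff 15 and no display earns mating payoff 5.
Healthy: the display nets 15 − 6 = 9; no display nets 5. Healthy prefers the display.
Unhealthy: the display nets 15 − 9 = 6; no display nets 5. Unhealthy would deviate to the display.
Unhealthy has a profitable deviation, so the profile is not an equilibrium.

No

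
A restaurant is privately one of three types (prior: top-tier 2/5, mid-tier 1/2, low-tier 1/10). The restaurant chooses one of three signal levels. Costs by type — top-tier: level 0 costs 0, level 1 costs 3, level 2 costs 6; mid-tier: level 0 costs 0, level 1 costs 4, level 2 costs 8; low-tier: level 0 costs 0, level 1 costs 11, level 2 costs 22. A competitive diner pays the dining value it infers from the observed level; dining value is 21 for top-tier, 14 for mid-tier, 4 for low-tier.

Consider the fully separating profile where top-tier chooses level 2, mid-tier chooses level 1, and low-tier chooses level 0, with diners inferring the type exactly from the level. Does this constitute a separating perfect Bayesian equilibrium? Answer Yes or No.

No

Separating price premiums: level 2 → 21, level 1 → 14, level 0 → 4.
top-tier (assigned level 2): level 0: 4 − 0 = 4; level 1: 14 − 3 = 11; level 2: 21 − 6 = 15. top-tier stays.
mid-tier (assigned level 1): level 0: 4 − 0 = 4; level 1: 14 − 4 = 10; level 2: 21 − 8 = 13. mid-tier prefers level 2.
low-tier (assigned level 0): level 0: 4 − 0 = 4; level 1: 14 − 11 = 3; level 2: 21 − 22 = -1. low-tier stays.
At least one type deviates; the separating profile fails.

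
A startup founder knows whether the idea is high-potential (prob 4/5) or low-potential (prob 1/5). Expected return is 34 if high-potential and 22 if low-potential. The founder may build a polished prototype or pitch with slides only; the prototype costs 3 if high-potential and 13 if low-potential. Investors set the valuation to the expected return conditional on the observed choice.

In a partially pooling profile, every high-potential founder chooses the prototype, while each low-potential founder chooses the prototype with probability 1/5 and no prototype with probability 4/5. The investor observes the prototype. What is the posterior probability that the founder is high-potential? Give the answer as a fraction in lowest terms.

P(the prototype) = (4/5)·1 + (1/5)·(1/5) = 21/25.
By Bayes' rule, P(high-potential | the prototype) = (4/5) / (21/25) = 20/21.

20/21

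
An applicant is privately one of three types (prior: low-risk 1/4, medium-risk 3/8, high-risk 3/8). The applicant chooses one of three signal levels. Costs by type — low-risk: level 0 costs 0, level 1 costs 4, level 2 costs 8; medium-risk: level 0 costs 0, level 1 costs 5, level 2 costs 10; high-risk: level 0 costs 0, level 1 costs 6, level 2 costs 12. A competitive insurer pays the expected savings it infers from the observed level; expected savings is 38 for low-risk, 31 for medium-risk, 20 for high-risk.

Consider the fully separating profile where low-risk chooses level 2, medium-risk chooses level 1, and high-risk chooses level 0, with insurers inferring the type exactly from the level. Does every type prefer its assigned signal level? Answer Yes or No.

Separating rebates: level 2 → 38, level 1 → 31, level 0 → 20.
low-risk (assigned level 2): level 0: 20 − 0 = 20; level 1: 31 − 4 = 27; level 2: 38 − 8 = 30. low-risk stays.
medium-risk (assigned level 1): level 0: 20 − 0 = 20; level 1: 31 − 5 = 26; level 2: 38 − 10 = 28. medium-risk prefers level 2.
high-risk (assigned level 0): level 0: 20 − 0 = 20; level 1: 31 − 6 = 25; level 2: 38 − 12 = 26. high-risk prefers level 2.
At least one type deviates; the separating profile fails.

No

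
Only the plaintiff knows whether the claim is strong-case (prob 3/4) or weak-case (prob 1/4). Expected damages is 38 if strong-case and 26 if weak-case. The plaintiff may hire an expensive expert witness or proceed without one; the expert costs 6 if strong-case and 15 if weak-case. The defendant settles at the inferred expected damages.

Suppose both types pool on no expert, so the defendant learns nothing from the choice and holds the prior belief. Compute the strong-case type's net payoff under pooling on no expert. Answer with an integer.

Pooled settlement = 3/4·38 + 1/4·26 = 35.
strong-case pays no cost for no expert, so net payoff = 35.

35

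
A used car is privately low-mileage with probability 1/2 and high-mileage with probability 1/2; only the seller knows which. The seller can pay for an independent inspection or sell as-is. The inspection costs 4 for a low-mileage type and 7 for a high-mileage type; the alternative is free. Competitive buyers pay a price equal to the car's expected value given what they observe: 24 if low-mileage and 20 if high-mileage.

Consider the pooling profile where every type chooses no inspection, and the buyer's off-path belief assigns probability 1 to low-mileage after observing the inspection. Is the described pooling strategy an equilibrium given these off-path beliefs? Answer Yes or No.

Yes

On path, the buyer holds the prior and pays 1/2·24 + 1/2·20 = 22. Off path (the inspection), believing low-mileage, it pays 24.
low-mileage: no inspection nets 22; the inspection nets 24 − 4 = 20. low-mileage stays.
high-mileage: no inspection nets 22; the inspection nets 24 − 7 = 17. high-mileage stays.
No type deviates, so pooling is sustained.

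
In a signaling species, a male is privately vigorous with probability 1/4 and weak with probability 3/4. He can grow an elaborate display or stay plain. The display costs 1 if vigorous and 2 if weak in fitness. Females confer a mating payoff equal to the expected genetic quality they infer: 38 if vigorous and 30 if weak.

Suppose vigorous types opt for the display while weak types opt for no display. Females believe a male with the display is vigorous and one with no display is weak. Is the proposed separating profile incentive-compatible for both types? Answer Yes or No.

No

Under these beliefs, the display earns mating payoff 38 and no display earns mating payoff 30.
vigorous: the display nets 38 − 1 = 37; no display nets 30. vigorous prefers the display.
weak: the display nets 38 − 2 = 36; no display nets 30. weak would deviate to the display.
weak has a profitable deviation, so the profile is not an equilibrium.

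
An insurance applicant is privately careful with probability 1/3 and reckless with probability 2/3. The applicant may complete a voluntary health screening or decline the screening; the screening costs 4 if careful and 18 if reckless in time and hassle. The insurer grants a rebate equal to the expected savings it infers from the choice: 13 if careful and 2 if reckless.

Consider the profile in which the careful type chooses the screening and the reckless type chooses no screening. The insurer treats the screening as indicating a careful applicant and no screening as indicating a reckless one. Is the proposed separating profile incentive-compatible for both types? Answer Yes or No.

Under these beliefs, the screening earns rebate 13 and no screening earns rebate 2.
careful: the screening nets 13 − 4 = 9; no screening nets 2. careful prefers the screening.
reckless: the screening nets 13 − 18 = -5; no screening nets 2. reckless prefers no screening.
Neither type deviates, so the separating profile is an equilibrium.

Yes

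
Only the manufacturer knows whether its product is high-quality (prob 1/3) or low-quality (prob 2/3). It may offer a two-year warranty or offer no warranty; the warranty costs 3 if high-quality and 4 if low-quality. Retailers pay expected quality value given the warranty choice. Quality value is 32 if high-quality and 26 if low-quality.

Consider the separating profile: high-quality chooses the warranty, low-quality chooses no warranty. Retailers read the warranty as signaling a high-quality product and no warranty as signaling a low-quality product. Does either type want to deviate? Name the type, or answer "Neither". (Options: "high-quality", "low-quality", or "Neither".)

The warranty pays 32; no warranty pays 26.
high-quality: assigned the warranty, nets 32 − 3 = 29; deviating to no warranty nets 26.
low-quality: assigned no warranty, nets 26; deviating to the warranty nets 32 − 4 = 28.
The low-quality type gains 2 by deviating.

low-quality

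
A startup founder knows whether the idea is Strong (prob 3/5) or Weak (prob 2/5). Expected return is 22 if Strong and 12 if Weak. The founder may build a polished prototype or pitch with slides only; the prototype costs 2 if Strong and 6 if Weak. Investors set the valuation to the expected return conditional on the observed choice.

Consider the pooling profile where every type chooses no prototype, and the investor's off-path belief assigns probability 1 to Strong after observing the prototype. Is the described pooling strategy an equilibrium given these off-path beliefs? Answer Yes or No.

No

On path, the investor holds the prior and pays 3/5·22 + 2/5·12 = 18. Off path (the prototype), believing Strong, it pays 22.
Strong: no prototype nets 18; the prototype nets 22 − 2 = 20. Strong would deviate.
Weak: no prototype nets 18; the prototype nets 22 − 6 = 16. Weak stays.
A type deviates, so pooling fails.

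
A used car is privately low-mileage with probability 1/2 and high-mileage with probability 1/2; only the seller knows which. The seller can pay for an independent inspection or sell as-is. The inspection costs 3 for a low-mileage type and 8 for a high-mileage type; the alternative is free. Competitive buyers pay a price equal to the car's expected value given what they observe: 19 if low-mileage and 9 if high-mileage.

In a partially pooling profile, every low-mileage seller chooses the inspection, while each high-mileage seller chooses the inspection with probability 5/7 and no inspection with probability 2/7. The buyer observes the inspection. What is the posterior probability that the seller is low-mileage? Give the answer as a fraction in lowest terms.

P(the inspection) = (1/2)·1 + (1/2)·(5/7) = 6/7.
By Bayes' rule, P(low-mileage | the inspection) = (1/2) / (6/7) = 7/12.

7/12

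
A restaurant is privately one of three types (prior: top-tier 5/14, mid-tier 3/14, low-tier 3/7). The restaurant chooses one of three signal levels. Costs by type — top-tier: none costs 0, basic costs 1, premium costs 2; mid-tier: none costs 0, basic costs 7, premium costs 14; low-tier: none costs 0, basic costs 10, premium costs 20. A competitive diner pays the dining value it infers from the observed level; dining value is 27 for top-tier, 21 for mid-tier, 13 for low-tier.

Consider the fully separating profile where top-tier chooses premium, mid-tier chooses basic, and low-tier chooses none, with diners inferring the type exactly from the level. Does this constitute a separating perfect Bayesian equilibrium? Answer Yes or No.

Separating price premiums: premium → 27, basic → 21, none → 13.
top-tier (assigned premium): none: 13 − 0 = 13; basic: 21 − 1 = 20; premium: 27 − 2 = 25. top-tier stays.
mid-tier (assigned basic): none: 13 − 0 = 13; basic: 21 − 7 = 14; premium: 27 − 14 = 13. mid-tier stays.
low-tier (assigned none): none: 13 − 0 = 13; basic: 21 − 10 = 11; premium: 27 − 20 = 7. low-tier stays.
Every type prefers its assigned level; separation holds.

Yes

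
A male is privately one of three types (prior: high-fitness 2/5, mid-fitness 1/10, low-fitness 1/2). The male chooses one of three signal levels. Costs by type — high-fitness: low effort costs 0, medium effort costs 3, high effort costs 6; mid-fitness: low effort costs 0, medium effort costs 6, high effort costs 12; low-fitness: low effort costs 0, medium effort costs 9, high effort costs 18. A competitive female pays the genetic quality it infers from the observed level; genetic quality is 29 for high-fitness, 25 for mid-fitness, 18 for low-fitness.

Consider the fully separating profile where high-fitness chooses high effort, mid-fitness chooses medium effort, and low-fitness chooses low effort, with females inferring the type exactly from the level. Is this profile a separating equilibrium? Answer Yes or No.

Yes

Separating mating payoffs: high effort → 29, medium effort → 25, low effort → 18.
high-fitness (assigned high effort): low effort: 18 − 0 = 18; medium effort: 25 − 3 = 22; high effort: 29 − 6 = 23. high-fitness stays.
mid-fitness (assigned medium effort): low effort: 18 − 0 = 18; medium effort: 25 − 6 = 19; high effort: 29 − 12 = 17. mid-fitness stays.
low-fitness (assigned low effort): low effort: 18 − 0 = 18; medium effort: 25 − 9 = 16; high effort: 29 − 18 = 11. low-fitness stays.
Every type prefers its assigned level; separation holds.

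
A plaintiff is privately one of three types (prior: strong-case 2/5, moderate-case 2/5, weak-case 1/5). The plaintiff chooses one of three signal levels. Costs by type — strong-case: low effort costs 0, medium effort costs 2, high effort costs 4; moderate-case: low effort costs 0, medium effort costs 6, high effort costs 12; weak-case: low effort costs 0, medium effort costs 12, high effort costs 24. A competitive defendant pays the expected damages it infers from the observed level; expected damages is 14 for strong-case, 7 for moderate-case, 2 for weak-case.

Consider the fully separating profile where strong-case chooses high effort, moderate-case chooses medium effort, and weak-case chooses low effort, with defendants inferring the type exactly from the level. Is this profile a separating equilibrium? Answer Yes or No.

Separating settlements: high effort → 14, medium effort → 7, low effort → 2.
strong-case (assigned high effort): low effort: 2 − 0 = 2; medium effort: 7 − 2 = 5; high effort: 14 − 4 = 10. strong-case stays.
moderate-case (assigned medium effort): low effort: 2 − 0 = 2; medium effort: 7 − 6 = 1; high effort: 14 − 12 = 2. moderate-case prefers low effort.
weak-case (assigned low effort): low effort: 2 − 0 = 2; medium effort: 7 − 12 = -5; high effort: 14 − 24 = -10. weak-case stays.
At least one type deviates; the separating profile fails.

No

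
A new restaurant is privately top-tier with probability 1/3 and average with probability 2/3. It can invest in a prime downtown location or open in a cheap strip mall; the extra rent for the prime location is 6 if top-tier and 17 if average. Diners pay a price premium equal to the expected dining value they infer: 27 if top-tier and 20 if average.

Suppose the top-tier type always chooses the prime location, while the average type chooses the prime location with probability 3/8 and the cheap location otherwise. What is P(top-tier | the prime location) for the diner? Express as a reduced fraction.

P(the prime location) = (1/3)·1 + (2/3)·(3/8) = 7/12.
By Bayes' rule, P(top-tier | the prime location) = (1/3) / (7/12) = 4/7.

4/7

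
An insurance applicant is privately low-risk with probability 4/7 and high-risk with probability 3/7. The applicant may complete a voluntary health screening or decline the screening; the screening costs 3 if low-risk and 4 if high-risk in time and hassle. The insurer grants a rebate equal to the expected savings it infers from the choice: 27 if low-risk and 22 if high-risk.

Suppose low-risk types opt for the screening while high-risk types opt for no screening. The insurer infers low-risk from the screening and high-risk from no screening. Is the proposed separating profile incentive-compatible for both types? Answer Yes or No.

No

Under these beliefs, the screening earns rebate 27 and no screening earns rebate 22.
low-risk: the screening nets 27 − 3 = 24; no screening nets 22. low-risk prefers the screening.
high-risk: the screening nets 27 − 4 = 23; no screening nets 22. high-risk would deviate to the screening.
high-risk has a profitable deviation, so the profile is not an equilibrium.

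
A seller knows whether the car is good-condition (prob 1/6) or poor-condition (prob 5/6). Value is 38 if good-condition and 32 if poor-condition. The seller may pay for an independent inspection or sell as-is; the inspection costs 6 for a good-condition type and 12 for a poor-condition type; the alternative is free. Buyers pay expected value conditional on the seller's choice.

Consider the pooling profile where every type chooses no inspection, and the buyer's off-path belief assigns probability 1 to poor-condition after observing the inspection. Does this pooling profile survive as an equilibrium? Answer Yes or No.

Yes

On path, the buyer holds the prior and pays 1/6·38 + 5/6·32 = 33. Off path (the inspection), believing poor-condition, it pays 32.
good-condition: no inspection nets 33; the inspection nets 32 − 6 = 26. good-condition stays.
poor-condition: no inspection nets 33; the inspection nets 32 − 12 = 20. poor-condition stays.
No type deviates, so pooling is sustained.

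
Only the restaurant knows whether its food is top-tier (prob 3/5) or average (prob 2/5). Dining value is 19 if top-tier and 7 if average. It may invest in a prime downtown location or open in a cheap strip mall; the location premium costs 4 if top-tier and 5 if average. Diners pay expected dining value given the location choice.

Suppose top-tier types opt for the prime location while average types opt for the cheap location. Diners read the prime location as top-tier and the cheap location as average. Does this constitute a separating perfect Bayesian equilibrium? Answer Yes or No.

No

Under these beliefs, the prime location earns price premium 19 and the cheap location earns price premium 7.
top-tier: the prime location nets 19 − 4 = 15; the cheap location nets 7. top-tier prefers the prime location.
average: the prime location nets 19 − 5 = 14; the cheap location nets 7. average would deviate to the prime location.
average has a profitable deviation, so the profile is not an equilibrium.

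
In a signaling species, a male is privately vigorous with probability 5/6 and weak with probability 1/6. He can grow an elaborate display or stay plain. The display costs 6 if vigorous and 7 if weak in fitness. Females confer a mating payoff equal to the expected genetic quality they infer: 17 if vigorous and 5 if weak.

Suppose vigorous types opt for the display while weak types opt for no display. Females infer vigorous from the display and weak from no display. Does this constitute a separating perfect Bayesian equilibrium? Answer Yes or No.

No

Under these beliefs, the display earns mating payoff 17 and no display earns mating payoff 5.
vigorous: the display nets 17 − 6 = 11; no display nets 5. vigorous prefers the display.
weak: the display nets 17 − 7 = 10; no display nets 5. weak would deviate to the display.
weak has a profitable deviation, so the profile is not an equilibrium.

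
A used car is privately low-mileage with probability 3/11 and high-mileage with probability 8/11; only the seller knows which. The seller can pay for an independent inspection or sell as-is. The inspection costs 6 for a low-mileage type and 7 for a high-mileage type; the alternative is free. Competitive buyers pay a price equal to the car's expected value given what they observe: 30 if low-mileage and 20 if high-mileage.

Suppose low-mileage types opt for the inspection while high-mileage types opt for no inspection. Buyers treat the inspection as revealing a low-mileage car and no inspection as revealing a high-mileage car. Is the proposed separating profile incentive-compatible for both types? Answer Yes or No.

Under these beliefs, the inspection earns price 30 and no inspection earns price 20.
low-mileage: the inspection nets 30 − 6 = 24; no inspection nets 20. low-mileage prefers the inspection.
high-mileage: the inspection nets 30 − 7 = 23; no inspection nets 20. high-mileage would deviate to the inspection.
high-mileage has a profitable deviation, so the profile is not an equilibrium.

No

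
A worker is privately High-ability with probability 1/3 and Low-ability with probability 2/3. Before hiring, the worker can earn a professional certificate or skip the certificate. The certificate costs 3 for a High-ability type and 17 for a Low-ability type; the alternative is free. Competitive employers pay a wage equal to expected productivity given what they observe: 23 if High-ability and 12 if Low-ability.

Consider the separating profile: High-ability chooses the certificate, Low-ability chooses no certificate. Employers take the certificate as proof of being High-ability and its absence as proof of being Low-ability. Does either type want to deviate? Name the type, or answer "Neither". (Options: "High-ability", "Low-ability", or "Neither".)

The certificate pays 23; no certificate pays 12.
High-ability: assigned the certificate, nets 23 − 3 = 20; deviating to no certificate nets 12.
Low-ability: assigned no certificate, nets 12; deviating to the certificate nets 23 − 17 = 6.
Both types strictly prefer their assigned action; no profitable deviation.

Neither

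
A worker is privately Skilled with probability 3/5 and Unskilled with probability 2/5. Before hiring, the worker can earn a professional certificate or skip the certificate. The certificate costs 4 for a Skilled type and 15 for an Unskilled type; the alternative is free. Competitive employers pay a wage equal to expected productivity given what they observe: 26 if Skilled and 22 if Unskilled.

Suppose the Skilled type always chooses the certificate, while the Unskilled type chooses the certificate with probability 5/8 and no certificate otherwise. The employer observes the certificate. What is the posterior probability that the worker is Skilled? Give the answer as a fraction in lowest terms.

P(the certificate) = (3/5)·1 + (2/5)·(5/8) = 17/20.
By Bayes' rule, P(Skilled | the certificate) = (3/5) / (17/20) = 12/17.

12/17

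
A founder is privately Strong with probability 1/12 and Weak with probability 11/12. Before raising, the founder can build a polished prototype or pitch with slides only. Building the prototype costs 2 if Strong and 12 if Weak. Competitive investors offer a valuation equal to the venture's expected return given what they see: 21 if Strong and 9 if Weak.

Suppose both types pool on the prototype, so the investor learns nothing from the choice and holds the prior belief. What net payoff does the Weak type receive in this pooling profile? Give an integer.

-2

Pooled valuation = 1/12·21 + 11/12·9 = 10.
Weak pays cost 12 for the prototype, so net payoff = 10 − 12 = -2.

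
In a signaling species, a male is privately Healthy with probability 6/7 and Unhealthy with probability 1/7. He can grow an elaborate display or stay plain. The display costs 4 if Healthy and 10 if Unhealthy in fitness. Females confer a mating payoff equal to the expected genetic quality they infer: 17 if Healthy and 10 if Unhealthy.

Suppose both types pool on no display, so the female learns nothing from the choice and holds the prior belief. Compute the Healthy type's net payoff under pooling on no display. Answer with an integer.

16

Pooled mating payoff = 6/7·17 + 1/7·10 = 16.
Healthy pays no cost for no display, so net payoff = 16.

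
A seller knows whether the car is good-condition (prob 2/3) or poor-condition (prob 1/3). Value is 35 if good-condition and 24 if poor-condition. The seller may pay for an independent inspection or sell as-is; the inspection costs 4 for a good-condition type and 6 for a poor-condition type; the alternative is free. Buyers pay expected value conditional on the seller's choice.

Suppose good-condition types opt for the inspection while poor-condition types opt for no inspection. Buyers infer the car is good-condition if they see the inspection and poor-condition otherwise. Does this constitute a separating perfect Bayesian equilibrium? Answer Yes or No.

Under these beliefs, the inspection earns price 35 and no inspection earns price 24.
good-condition: the inspection nets 35 − 4 = 31; no inspection nets 24. good-condition prefers the inspection.
poor-condition: the inspection nets 35 − 6 = 29; no inspection nets 24. poor-condition would deviate to the inspection.
poor-condition has a profitable deviation, so the profile is not an equilibrium.

No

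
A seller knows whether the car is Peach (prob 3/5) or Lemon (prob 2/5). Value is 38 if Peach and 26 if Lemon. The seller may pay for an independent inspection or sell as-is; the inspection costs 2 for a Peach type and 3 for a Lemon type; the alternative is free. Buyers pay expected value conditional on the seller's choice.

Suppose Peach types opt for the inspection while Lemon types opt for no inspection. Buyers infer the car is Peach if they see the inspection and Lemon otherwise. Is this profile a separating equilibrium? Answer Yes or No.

Under these beliefs, the inspection earns price 38 and no inspection earns price 26.
Peach: the inspection nets 38 − 2 = 36; no inspection nets 26. Peach prefers the inspection.
Lemon: the inspection nets 38 − 3 = 35; no inspection nets 26. Lemon would deviate to the inspection.
Lemon has a profitable deviation, so the profile is not an equilibrium.

No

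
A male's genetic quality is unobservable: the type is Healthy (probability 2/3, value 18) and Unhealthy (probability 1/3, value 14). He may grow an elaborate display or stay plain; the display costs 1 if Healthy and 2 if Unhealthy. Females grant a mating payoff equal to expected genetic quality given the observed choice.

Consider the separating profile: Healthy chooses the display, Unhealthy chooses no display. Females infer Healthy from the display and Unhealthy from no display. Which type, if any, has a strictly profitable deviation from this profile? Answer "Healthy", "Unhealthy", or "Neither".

The display pays 18; no display pays 14.
Healthy: assigned the display, nets 18 − 1 = 17; deviating to no display nets 14.
Unhealthy: assigned no display, nets 14; deviating to the display nets 18 − 2 = 16.
The Unhealthy type gains 2 by deviating.

Unhealthy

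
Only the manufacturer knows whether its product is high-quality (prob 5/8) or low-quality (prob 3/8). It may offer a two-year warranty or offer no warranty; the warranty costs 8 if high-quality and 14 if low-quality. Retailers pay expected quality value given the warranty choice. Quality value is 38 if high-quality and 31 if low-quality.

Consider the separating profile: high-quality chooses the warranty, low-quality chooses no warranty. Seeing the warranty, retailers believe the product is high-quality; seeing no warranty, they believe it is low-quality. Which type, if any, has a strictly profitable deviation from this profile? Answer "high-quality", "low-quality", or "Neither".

high-quality

The warranty pays 38; no warranty pays 31.
high-quality: assigned the warranty, nets 38 − 8 = 30; deviating to no warranty nets 31.
low-quality: assigned no warranty, nets 31; deviating to the warranty nets 38 − 14 = 24.
The high-quality type gains 1 by deviating.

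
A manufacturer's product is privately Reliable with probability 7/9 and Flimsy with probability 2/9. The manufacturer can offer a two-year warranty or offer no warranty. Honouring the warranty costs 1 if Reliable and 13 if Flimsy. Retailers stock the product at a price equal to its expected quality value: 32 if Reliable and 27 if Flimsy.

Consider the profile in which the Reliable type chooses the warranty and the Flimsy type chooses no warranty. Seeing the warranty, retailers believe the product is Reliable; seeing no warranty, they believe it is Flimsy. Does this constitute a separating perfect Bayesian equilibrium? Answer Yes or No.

Under these beliefs, the warranty earns price 32 and no warranty earns price 27.
Reliable: the warranty nets 32 − 1 = 31; no warranty nets 27. Reliable prefers the warranty.
Flimsy: the warranty nets 32 − 13 = 19; no warranty nets 27. Flimsy prefers no warranty.
Neither type deviates, so the separating profile is an equilibrium.

Yes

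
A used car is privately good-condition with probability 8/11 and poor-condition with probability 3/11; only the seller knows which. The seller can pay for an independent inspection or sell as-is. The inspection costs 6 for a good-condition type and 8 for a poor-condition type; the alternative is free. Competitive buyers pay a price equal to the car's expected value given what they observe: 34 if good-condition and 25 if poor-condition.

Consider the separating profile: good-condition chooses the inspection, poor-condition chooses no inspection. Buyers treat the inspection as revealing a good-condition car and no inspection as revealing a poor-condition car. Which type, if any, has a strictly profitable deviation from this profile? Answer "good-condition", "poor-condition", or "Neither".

The inspection pays 34; no inspection pays 25.
good-condition: assigned the inspection, nets 34 − 6 = 28; deviating to no inspection nets 25.
poor-condition: assigned no inspection, nets 25; deviating to the inspection nets 34 − 8 = 26.
The poor-condition type gains 1 by deviating.

poor-condition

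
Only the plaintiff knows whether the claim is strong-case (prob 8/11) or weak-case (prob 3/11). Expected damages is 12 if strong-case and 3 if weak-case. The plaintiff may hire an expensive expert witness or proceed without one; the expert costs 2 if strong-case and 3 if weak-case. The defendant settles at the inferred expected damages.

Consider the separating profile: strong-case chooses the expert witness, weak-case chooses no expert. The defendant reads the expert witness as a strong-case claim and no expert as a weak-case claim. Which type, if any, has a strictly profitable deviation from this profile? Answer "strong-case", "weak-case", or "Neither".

weak-case

The expert witness pays 12; no expert pays 3.
strong-case: assigned the expert witness, nets 12 − 2 = 10; deviating to no expert nets 3.
weak-case: assigned no expert, nets 3; deviating to the expert witness nets 12 − 3 = 9.
The weak-case type gains 6 by deviating.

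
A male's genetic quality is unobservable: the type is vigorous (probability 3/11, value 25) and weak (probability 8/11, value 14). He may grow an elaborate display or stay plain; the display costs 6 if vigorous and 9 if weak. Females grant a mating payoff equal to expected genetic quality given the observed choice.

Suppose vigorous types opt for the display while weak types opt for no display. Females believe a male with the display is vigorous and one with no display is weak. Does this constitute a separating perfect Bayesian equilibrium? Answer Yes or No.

Under these beliefs, the display earns mating payoff 25 and no display earns mating payoff 14.
vigorous: the display nets 25 − 6 = 19; no display nets 14. vigorous prefers the display.
weak: the display nets 25 − 9 = 16; no display nets 14. weak would deviate to the display.
weak has a profitable deviation, so the profile is not an equilibrium.

No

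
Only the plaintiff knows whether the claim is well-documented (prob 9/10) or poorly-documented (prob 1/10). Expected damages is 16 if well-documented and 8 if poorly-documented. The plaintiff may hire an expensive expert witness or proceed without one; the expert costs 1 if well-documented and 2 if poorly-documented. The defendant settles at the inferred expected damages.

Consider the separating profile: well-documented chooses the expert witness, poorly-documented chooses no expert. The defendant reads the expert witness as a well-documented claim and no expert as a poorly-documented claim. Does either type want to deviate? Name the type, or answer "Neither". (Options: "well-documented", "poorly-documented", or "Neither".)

poorly-documented

The expert witness pays 16; no expert pays 8.
well-documented: assigned the expert witness, nets 16 − 1 = 15; deviating to no expert nets 8.
poorly-documented: assigned no expert, nets 8; deviating to the expert witness nets 16 − 2 = 14.
The poorly-documented type gains 6 by deviating.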